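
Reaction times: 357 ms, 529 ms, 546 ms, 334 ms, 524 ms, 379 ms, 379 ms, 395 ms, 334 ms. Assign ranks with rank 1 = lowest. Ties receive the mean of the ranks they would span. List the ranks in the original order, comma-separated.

Sorted (ascending): 334, 334, 357, 379, 379, 395, 524, 529, 546
The 2 values of 334 occupy positions 1–2 → average rank (1+2)/2 = 1.5.
The 2 values of 379 occupy positions 4–5 → average rank (4+5)/2 = 4.5.

3, 8, 9, 1.5, 7, 4.5, 4.5, 6, 1.5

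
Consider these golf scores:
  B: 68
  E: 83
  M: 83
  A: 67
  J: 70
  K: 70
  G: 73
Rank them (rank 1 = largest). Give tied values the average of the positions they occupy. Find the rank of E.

1.5

Sorted (descending): 83, 83, 73, 70, 70, 68, 67
The 2 values of 83 occupy positions 1–2 → average rank (1+2)/2 = 1.5.
The 2 values of 70 occupy positions 4–5 → average rank (4+5)/2 = 4.5.
E has value 83 → rank 1.5.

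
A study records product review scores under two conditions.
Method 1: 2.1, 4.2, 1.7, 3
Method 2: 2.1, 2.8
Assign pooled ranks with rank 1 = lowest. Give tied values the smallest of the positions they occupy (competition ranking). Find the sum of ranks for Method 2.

6

Sorted (ascending): 1.7, 2.1, 2.1, 2.8, 3, 4.2
The 2 values of 2.1 occupy positions 2–3 → each gets rank 2.
Method 2 values → pooled ranks: 2.1→2, 2.8→4
Rank sum = 2 + 4 = 6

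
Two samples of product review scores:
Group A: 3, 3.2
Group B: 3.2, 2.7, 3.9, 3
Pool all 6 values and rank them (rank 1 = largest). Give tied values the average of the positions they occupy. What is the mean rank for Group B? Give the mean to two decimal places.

3.50

Sorted (descending): 3.9, 3.2, 3.2, 3, 3, 2.7
The 2 values of 3.2 occupy positions 2–3 → average rank (2+3)/2 = 2.5.
The 2 values of 3 occupy positions 4–5 → average rank (4+5)/2 = 4.5.
Group B values → pooled ranks: 3.2→2.5, 2.7→6, 3.9→1, 3→4.5
Mean rank = (2.5 + 6 + 1 + 4.5) / 4 = 3.50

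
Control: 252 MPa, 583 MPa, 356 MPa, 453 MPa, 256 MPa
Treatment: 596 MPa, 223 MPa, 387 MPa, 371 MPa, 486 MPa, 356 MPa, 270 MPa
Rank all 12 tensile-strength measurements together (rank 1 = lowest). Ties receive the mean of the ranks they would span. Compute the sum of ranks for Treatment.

47.5

Sorted (ascending): 223, 252, 256, 270, 356, 356, 371, 387, 453, 486, 583, 596
The 2 values of 356 occupy positions 5–6 → average rank (5+6)/2 = 5.5.
Treatment values → pooled ranks: 596→12, 223→1, 387→8, 371→7, 486→10, 356→5.5, 270→4
Rank sum = 12 + 1 + 8 + 7 + 10 + 5.5 + 4 = 47.5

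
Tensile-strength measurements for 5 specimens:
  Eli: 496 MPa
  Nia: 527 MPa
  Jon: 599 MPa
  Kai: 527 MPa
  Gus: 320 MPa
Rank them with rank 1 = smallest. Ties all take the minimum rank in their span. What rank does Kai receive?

3

Sorted (ascending): 320, 496, 527, 527, 599
The 2 values of 527 occupy positions 3–4 → each gets rank 3.
Kai has value 527 MPa → rank 3.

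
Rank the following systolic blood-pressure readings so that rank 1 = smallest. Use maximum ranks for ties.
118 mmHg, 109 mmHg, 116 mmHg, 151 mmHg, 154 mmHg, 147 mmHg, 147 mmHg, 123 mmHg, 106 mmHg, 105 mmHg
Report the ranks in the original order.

Sorted (ascending): 105, 106, 109, 116, 118, 123, 147, 147, 151, 154
The 2 values of 147 occupy positions 7–8 → each gets rank 8.

5, 3, 4, 9, 10, 8, 8, 6, 2, 1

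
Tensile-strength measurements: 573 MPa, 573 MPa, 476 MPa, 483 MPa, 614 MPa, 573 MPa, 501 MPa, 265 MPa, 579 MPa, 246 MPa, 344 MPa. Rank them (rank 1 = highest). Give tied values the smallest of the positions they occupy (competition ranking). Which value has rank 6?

501

Sorted (descending): 614, 579, 573, 573, 573, 501, 483, 476, 344, 265, 246
The 3 values of 573 occupy positions 3–5 → each gets rank 3.
Rank 6 → value 501.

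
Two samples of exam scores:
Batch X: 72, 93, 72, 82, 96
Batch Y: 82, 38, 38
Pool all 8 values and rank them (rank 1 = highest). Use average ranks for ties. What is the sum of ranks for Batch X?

Sorted (descending): 96, 93, 82, 82, 72, 72, 38, 38
The 2 values of 82 occupy positions 3–4 → average rank (3+4)/2 = 3.5.
The 2 values of 72 occupy positions 5–6 → average rank (5+6)/2 = 5.5.
The 2 values of 38 occupy positions 7–8 → average rank (7+8)/2 = 7.5.
Batch X values → pooled ranks: 72→5.5, 93→2, 72→5.5, 82→3.5, 96→1
Rank sum = 5.5 + 2 + 5.5 + 3.5 + 1 = 17.5

17.5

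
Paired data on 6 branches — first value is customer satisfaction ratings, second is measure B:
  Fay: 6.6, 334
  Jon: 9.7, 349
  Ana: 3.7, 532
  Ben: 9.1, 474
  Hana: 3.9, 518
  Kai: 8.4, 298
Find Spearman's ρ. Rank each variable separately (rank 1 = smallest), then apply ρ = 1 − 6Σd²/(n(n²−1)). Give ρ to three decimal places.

Ranks of variable 1: 3, 6, 1, 5, 2, 4
Ranks of variable 2: 2, 3, 6, 4, 5, 1
d = r₁ − r₂: 1, 3, -5, 1, -3, 3
d²: 1, 9, 25, 1, 9, 9; Σd² = 54
ρ = 1 − 6·54/(6·35) = 1 − 324/210 = -0.543

-0.543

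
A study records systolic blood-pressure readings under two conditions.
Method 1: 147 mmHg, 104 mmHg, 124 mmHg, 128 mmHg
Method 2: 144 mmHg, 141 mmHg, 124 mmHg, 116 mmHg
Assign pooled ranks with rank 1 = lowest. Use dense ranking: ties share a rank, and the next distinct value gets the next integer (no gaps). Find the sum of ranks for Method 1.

15

Sorted (ascending): 104, 116, 124, 124, 128, 141, 144, 147
The 2 values of 124 share dense rank 3.
Remaining distinct values take the next consecutive integers.
Method 1 values → pooled ranks: 147→7, 104→1, 124→3, 128→4
Rank sum = 7 + 1 + 3 + 4 = 15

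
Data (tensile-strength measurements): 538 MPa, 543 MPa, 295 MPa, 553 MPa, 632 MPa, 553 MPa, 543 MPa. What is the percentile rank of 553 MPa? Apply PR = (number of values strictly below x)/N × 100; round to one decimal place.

N = 7.
Strictly below 553: 4. Equal to 553: 2.
PR = 4/7 × 100 = 57.1

57.1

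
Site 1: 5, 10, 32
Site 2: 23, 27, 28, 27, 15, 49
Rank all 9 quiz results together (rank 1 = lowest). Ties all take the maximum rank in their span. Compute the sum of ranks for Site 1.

Sorted (ascending): 5, 10, 15, 23, 27, 27, 28, 32, 49
The 2 values of 27 occupy positions 5–6 → each gets rank 6.
Site 1 values → pooled ranks: 5→1, 10→2, 32→8
Rank sum = 1 + 2 + 8 = 11

11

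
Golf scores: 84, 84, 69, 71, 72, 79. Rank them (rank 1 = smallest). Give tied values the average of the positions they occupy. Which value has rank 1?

69

Sorted (ascending): 69, 71, 72, 79, 84, 84
The 2 values of 84 occupy positions 5–6 → average rank (5+6)/2 = 5.5.
Rank 1 → value 69.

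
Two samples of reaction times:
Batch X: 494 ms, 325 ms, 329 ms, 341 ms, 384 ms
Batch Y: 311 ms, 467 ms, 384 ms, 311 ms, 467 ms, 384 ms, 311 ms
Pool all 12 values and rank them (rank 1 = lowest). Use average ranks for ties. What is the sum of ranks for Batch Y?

Sorted (ascending): 311, 311, 311, 325, 329, 341, 384, 384, 384, 467, 467, 494
The 3 values of 311 occupy positions 1–3 → average rank 2.
The 3 values of 384 occupy positions 7–9 → average rank 8.
The 2 values of 467 occupy positions 10–11 → average rank (10+11)/2 = 10.5.
Batch Y values → pooled ranks: 311→2, 467→10.5, 384→8, 311→2, 467→10.5, 384→8, 311→2
Rank sum = 2 + 10.5 + 8 + 2 + 10.5 + 8 + 2 = 43

43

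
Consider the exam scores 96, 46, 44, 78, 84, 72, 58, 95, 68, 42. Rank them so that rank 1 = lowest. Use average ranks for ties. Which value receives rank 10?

Sorted (ascending): 42, 44, 46, 58, 68, 72, 78, 84, 95, 96
No ties — each value takes its position as its rank.
Rank 10 → value 96.

96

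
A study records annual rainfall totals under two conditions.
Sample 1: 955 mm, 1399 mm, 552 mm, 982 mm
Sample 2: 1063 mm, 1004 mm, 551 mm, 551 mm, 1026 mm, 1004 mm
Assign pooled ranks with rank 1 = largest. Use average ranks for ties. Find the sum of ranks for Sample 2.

33

Sorted (descending): 1399, 1063, 1026, 1004, 1004, 982, 955, 552, 551, 551
The 2 values of 1004 occupy positions 4–5 → average rank (4+5)/2 = 4.5.
The 2 values of 551 occupy positions 9–10 → average rank (9+10)/2 = 9.5.
Sample 2 values → pooled ranks: 1063→2, 1004→4.5, 551→9.5, 551→9.5, 1026→3, 1004→4.5
Rank sum = 2 + 4.5 + 9.5 + 9.5 + 3 + 4.5 = 33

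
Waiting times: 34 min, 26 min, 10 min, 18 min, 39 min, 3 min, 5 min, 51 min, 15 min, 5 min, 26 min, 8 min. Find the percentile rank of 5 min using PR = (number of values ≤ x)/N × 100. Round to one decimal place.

N = 12.
Strictly below 5: 1. Equal to 5: 2.
PR = 3/12 × 100 = 25.0

25.0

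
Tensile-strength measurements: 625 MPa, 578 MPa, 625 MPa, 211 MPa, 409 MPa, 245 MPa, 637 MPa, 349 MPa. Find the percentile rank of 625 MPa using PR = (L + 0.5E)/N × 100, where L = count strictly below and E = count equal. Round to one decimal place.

N = 8.
Strictly below 625: 5. Equal to 625: 2.
PR = (5 + 0.5·2)/8 × 100 = 75.0

75.0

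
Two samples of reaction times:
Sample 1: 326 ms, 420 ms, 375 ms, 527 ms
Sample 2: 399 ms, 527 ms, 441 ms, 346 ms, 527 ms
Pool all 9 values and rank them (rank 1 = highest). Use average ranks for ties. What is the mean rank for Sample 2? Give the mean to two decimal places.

4.40

Sorted (descending): 527, 527, 527, 441, 420, 399, 375, 346, 326
The 3 values of 527 occupy positions 1–3 → average rank 2.
Sample 2 values → pooled ranks: 399→6, 527→2, 441→4, 346→8, 527→2
Mean rank = (6 + 2 + 4 + 8 + 2) / 5 = 4.40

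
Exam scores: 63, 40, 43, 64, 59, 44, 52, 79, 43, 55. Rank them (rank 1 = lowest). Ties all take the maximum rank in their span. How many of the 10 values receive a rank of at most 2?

Sorted (ascending): 40, 43, 43, 44, 52, 55, 59, 63, 64, 79
The 2 values of 43 occupy positions 2–3 → each gets rank 3.
Ranks ≤ 2: {1} → 1 value.

1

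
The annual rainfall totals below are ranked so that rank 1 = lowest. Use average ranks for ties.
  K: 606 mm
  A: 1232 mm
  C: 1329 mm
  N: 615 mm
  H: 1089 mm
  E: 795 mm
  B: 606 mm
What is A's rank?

6

Sorted (ascending): 606, 606, 615, 795, 1089, 1232, 1329
The 2 values of 606 occupy positions 1–2 → average rank (1+2)/2 = 1.5.
A has value 1232 mm → rank 6.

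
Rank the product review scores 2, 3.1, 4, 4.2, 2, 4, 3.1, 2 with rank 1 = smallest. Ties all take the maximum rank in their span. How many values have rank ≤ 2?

0

Sorted (ascending): 2, 2, 2, 3.1, 3.1, 4, 4, 4.2
The 3 values of 2 occupy positions 1–3 → each gets rank 3.
The 2 values of 3.1 occupy positions 4–5 → each gets rank 5.
The 2 values of 4 occupy positions 6–7 → each gets rank 7.
Ranks ≤ 2: {} → 0 values.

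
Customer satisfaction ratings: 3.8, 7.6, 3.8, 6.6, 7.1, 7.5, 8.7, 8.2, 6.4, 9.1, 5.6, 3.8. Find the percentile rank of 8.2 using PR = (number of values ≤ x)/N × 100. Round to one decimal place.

83.3

N = 12.
Strictly below 8.2: 9. Equal to 8.2: 1.
PR = 10/12 × 100 = 83.3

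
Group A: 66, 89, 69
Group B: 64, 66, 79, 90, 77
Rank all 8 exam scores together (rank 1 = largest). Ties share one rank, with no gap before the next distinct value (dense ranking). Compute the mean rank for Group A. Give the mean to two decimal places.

4.33

Sorted (descending): 90, 89, 79, 77, 69, 66, 66, 64
The 2 values of 66 share dense rank 6.
Remaining distinct values take the next consecutive integers.
Group A values → pooled ranks: 66→6, 89→2, 69→5
Mean rank = (6 + 2 + 5) / 3 = 4.33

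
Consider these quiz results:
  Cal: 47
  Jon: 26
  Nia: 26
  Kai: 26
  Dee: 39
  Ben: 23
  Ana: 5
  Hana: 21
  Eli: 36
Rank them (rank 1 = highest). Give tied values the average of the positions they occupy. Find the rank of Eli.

Sorted (descending): 47, 39, 36, 26, 26, 26, 23, 21, 5
The 3 values of 26 occupy positions 4–6 → average rank 5.
Eli has value 36 → rank 3.

3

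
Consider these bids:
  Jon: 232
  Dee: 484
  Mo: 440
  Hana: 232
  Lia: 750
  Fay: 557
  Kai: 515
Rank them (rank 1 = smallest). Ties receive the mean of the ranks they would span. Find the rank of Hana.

1.5

Sorted (ascending): 232, 232, 440, 484, 515, 557, 750
The 2 values of 232 occupy positions 1–2 → average rank (1+2)/2 = 1.5.
Hana has value 232 → rank 1.5.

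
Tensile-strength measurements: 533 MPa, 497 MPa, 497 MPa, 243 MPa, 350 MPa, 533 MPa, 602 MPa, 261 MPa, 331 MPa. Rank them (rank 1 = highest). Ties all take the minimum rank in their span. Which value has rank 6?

350

Sorted (descending): 602, 533, 533, 497, 497, 350, 331, 261, 243
The 2 values of 533 occupy positions 2–3 → each gets rank 2.
The 2 values of 497 occupy positions 4–5 → each gets rank 4.
Rank 6 → value 350.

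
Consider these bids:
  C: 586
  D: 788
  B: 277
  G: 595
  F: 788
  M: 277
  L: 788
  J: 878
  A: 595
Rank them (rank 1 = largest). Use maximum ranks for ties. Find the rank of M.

Sorted (descending): 878, 788, 788, 788, 595, 595, 586, 277, 277
The 3 values of 788 occupy positions 2–4 → each gets rank 4.
The 2 values of 595 occupy positions 5–6 → each gets rank 6.
The 2 values of 277 occupy positions 8–9 → each gets rank 9.
M has value 277 → rank 9.

9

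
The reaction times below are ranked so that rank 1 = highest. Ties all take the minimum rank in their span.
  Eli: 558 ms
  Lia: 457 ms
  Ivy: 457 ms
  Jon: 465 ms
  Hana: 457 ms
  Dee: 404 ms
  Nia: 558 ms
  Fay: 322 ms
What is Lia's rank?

Sorted (descending): 558, 558, 465, 457, 457, 457, 404, 322
The 2 values of 558 occupy positions 1–2 → each gets rank 1.
The 3 values of 457 occupy positions 4–6 → each gets rank 4.
Lia has value 457 ms → rank 4.

4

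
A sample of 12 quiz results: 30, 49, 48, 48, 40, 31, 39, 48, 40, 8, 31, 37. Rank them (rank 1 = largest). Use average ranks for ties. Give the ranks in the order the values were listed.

11, 1, 3, 3, 5.5, 9.5, 7, 3, 5.5, 12, 9.5, 8

Sorted (descending): 49, 48, 48, 48, 40, 40, 39, 37, 31, 31, 30, 8
The 3 values of 48 occupy positions 2–4 → average rank 3.
The 2 values of 40 occupy positions 5–6 → average rank (5+6)/2 = 5.5.
The 2 values of 31 occupy positions 9–10 → average rank (9+10)/2 = 9.5.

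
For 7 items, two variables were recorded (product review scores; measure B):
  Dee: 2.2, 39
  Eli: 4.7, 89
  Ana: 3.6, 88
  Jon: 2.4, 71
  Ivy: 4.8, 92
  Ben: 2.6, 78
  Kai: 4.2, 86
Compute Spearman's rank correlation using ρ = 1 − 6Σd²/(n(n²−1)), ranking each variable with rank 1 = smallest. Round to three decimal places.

0.964

Ranks of variable 1: 1, 6, 4, 2, 7, 3, 5
Ranks of variable 2: 1, 6, 5, 2, 7, 3, 4
d = r₁ − r₂: 0, 0, -1, 0, 0, 0, 1
d²: 0, 0, 1, 0, 0, 0, 1; Σd² = 2
ρ = 1 − 6·2/(7·48) = 1 − 12/336 = 0.964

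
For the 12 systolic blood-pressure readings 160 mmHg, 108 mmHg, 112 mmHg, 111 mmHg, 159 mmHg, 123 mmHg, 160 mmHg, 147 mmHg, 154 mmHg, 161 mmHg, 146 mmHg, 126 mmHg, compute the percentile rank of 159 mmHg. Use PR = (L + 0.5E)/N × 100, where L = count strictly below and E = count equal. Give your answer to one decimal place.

N = 12.
Strictly below 159: 8. Equal to 159: 1.
PR = (8 + 0.5·1)/12 × 100 = 70.8

70.8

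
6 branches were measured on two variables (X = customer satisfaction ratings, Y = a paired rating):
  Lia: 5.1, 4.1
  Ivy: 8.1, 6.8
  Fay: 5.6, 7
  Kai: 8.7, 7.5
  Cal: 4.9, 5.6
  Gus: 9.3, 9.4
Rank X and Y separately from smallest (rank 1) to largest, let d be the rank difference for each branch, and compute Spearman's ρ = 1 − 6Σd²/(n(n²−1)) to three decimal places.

0.886

Ranks of variable 1: 2, 4, 3, 5, 1, 6
Ranks of variable 2: 1, 3, 4, 5, 2, 6
d = r₁ − r₂: 1, 1, -1, 0, -1, 0
d²: 1, 1, 1, 0, 1, 0; Σd² = 4
ρ = 1 − 6·4/(6·35) = 1 − 24/210 = 0.886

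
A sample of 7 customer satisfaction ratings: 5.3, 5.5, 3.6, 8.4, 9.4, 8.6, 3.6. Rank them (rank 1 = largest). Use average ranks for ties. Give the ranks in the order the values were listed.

Sorted (descending): 9.4, 8.6, 8.4, 5.5, 5.3, 3.6, 3.6
The 2 values of 3.6 occupy positions 6–7 → average rank (6+7)/2 = 6.5.

5, 4, 6.5, 3, 1, 2, 6.5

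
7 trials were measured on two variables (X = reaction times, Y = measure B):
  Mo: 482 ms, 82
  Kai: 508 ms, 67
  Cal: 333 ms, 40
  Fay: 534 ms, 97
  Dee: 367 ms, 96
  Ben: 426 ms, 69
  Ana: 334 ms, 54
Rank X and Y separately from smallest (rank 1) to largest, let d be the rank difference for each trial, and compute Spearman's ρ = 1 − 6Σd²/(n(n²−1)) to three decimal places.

0.679

Ranks of variable 1: 5, 6, 1, 7, 3, 4, 2
Ranks of variable 2: 5, 3, 1, 7, 6, 4, 2
d = r₁ − r₂: 0, 3, 0, 0, -3, 0, 0
d²: 0, 9, 0, 0, 9, 0, 0; Σd² = 18
ρ = 1 − 6·18/(7·48) = 1 − 108/336 = 0.679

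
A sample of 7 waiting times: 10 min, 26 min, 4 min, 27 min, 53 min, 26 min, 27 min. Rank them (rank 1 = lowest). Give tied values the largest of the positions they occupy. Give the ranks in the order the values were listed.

2, 4, 1, 6, 7, 4, 6

Sorted (ascending): 4, 10, 26, 26, 27, 27, 53
The 2 values of 26 occupy positions 3–4 → each gets rank 4.
The 2 values of 27 occupy positions 5–6 → each gets rank 6.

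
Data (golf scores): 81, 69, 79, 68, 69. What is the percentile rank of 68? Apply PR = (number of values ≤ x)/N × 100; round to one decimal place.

20.0

N = 5.
Strictly below 68: 0. Equal to 68: 1.
PR = 1/5 × 100 = 20.0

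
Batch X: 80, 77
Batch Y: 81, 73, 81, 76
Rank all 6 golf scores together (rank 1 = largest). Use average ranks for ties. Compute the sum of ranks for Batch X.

7

Sorted (descending): 81, 81, 80, 77, 76, 73
The 2 values of 81 occupy positions 1–2 → average rank (1+2)/2 = 1.5.
Batch X values → pooled ranks: 80→3, 77→4
Rank sum = 3 + 4 = 7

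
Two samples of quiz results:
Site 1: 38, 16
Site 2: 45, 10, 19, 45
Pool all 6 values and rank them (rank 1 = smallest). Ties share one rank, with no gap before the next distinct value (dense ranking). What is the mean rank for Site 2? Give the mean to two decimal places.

Sorted (ascending): 10, 16, 19, 38, 45, 45
The 2 values of 45 share dense rank 5.
Remaining distinct values take the next consecutive integers.
Site 2 values → pooled ranks: 45→5, 10→1, 19→3, 45→5
Mean rank = (5 + 1 + 3 + 5) / 4 = 3.50

3.50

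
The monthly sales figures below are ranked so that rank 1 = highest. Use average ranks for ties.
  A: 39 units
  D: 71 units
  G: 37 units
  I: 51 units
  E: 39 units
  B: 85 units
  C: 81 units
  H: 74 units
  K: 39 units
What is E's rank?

7

Sorted (descending): 85, 81, 74, 71, 51, 39, 39, 39, 37
The 3 values of 39 occupy positions 6–8 → average rank 7.
E has value 39 units → rank 7.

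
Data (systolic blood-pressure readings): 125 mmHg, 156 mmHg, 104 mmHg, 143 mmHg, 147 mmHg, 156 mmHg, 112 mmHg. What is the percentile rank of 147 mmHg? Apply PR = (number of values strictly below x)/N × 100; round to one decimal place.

N = 7.
Strictly below 147: 4. Equal to 147: 1.
PR = 4/7 × 100 = 57.1

57.1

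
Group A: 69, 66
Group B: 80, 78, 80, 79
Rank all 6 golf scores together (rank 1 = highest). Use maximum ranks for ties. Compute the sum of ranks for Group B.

Sorted (descending): 80, 80, 79, 78, 69, 66
The 2 values of 80 occupy positions 1–2 → each gets rank 2.
Group B values → pooled ranks: 80→2, 78→4, 80→2, 79→3
Rank sum = 2 + 4 + 2 + 3 = 11

11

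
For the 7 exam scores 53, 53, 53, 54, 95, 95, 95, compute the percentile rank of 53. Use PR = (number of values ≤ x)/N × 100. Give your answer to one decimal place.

N = 7.
Strictly below 53: 0. Equal to 53: 3.
PR = 3/7 × 100 = 42.9

42.9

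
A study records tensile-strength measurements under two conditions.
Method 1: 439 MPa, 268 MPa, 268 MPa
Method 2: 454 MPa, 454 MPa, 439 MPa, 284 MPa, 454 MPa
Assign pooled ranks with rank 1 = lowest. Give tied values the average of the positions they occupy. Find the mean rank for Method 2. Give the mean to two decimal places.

Sorted (ascending): 268, 268, 284, 439, 439, 454, 454, 454
The 2 values of 268 occupy positions 1–2 → average rank (1+2)/2 = 1.5.
The 2 values of 439 occupy positions 4–5 → average rank (4+5)/2 = 4.5.
The 3 values of 454 occupy positions 6–8 → average rank 7.
Method 2 values → pooled ranks: 454→7, 454→7, 439→4.5, 284→3, 454→7
Mean rank = (7 + 7 + 4.5 + 3 + 7) / 5 = 5.70

5.70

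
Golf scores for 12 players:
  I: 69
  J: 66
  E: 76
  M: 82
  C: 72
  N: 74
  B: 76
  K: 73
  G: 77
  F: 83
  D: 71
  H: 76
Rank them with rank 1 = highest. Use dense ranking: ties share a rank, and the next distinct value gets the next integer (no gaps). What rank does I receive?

9

Sorted (descending): 83, 82, 77, 76, 76, 76, 74, 73, 72, 71, 69, 66
The 3 values of 76 share dense rank 4.
Remaining distinct values take the next consecutive integers.
I has value 69 → rank 9.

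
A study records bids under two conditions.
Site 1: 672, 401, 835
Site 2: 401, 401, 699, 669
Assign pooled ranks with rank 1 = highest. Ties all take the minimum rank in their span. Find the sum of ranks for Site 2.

16

Sorted (descending): 835, 699, 672, 669, 401, 401, 401
The 3 values of 401 occupy positions 5–7 → each gets rank 5.
Site 2 values → pooled ranks: 401→5, 401→5, 699→2, 669→4
Rank sum = 5 + 5 + 2 + 4 = 16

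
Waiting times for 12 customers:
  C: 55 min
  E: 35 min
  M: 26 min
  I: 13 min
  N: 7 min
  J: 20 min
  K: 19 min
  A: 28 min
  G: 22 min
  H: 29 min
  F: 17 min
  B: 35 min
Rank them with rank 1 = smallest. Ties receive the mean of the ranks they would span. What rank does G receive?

Sorted (ascending): 7, 13, 17, 19, 20, 22, 26, 28, 29, 35, 35, 55
The 2 values of 35 occupy positions 10–11 → average rank (10+11)/2 = 10.5.
G has value 22 min → rank 6.

6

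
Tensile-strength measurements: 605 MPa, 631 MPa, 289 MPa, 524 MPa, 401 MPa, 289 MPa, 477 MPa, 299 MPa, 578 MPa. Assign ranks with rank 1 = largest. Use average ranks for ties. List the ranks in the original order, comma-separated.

2, 1, 8.5, 4, 6, 8.5, 5, 7, 3

Sorted (descending): 631, 605, 578, 524, 477, 401, 299, 289, 289
The 2 values of 289 occupy positions 8–9 → average rank (8+9)/2 = 8.5.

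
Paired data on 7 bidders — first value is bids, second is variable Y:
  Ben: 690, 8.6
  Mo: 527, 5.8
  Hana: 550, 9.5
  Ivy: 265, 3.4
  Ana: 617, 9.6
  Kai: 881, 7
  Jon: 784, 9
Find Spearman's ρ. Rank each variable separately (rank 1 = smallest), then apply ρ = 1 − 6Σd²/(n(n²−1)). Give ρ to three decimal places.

0.357

Ranks of variable 1: 5, 2, 3, 1, 4, 7, 6
Ranks of variable 2: 4, 2, 6, 1, 7, 3, 5
d = r₁ − r₂: 1, 0, -3, 0, -3, 4, 1
d²: 1, 0, 9, 0, 9, 16, 1; Σd² = 36
ρ = 1 − 6·36/(7·48) = 1 − 216/336 = 0.357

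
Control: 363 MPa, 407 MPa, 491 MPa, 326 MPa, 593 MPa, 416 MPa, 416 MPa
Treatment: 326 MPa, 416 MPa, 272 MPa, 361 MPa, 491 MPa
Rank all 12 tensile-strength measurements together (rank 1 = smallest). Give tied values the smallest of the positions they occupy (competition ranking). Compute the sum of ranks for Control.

Sorted (ascending): 272, 326, 326, 361, 363, 407, 416, 416, 416, 491, 491, 593
The 2 values of 326 occupy positions 2–3 → each gets rank 2.
The 3 values of 416 occupy positions 7–9 → each gets rank 7.
The 2 values of 491 occupy positions 10–11 → each gets rank 10.
Control values → pooled ranks: 363→5, 407→6, 491→10, 326→2, 593→12, 416→7, 416→7
Rank sum = 5 + 6 + 10 + 2 + 12 + 7 + 7 = 49

49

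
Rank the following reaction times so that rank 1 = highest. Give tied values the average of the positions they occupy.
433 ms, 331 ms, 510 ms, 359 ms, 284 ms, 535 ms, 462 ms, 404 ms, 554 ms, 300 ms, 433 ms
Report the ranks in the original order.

5.5, 9, 3, 8, 11, 2, 4, 7, 1, 10, 5.5

Sorted (descending): 554, 535, 510, 462, 433, 433, 404, 359, 331, 300, 284
The 2 values of 433 occupy positions 5–6 → average rank (5+6)/2 = 5.5.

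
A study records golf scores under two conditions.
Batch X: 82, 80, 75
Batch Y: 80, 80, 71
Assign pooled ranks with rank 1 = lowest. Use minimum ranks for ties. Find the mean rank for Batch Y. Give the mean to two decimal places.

2.33

Sorted (ascending): 71, 75, 80, 80, 80, 82
The 3 values of 80 occupy positions 3–5 → each gets rank 3.
Batch Y values → pooled ranks: 80→3, 80→3, 71→1
Mean rank = (3 + 3 + 1) / 3 = 2.33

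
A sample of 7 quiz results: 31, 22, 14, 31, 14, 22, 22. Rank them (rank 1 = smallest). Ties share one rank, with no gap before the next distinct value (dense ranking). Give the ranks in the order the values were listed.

Sorted (ascending): 14, 14, 22, 22, 22, 31, 31
The 2 values of 14 share dense rank 1.
The 3 values of 22 share dense rank 2.
The 2 values of 31 share dense rank 3.

3, 2, 1, 3, 1, 2, 2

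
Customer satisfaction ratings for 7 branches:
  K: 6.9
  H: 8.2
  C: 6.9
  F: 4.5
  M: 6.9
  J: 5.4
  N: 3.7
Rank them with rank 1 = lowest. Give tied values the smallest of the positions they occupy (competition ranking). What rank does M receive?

4

Sorted (ascending): 3.7, 4.5, 5.4, 6.9, 6.9, 6.9, 8.2
The 3 values of 6.9 occupy positions 4–6 → each gets rank 4.
M has value 6.9 → rank 4.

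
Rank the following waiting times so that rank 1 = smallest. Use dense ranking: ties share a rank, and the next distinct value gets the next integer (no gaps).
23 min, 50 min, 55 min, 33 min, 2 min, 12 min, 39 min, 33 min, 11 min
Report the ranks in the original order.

Sorted (ascending): 2, 11, 12, 23, 33, 33, 39, 50, 55
The 2 values of 33 share dense rank 5.
Remaining distinct values take the next consecutive integers.

4, 7, 8, 5, 1, 3, 6, 5, 2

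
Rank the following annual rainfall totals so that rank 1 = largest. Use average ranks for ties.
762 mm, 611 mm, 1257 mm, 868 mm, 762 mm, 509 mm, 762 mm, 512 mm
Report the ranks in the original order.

Sorted (descending): 1257, 868, 762, 762, 762, 611, 512, 509
The 3 values of 762 occupy positions 3–5 → average rank 4.

4, 6, 1, 2, 4, 8, 4, 7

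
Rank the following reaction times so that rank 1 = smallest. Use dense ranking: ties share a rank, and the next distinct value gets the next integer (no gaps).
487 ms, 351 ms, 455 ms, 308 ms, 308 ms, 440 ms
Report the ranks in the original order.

5, 2, 4, 1, 1, 3

Sorted (ascending): 308, 308, 351, 440, 455, 487
The 2 values of 308 share dense rank 1.
Remaining distinct values take the next consecutive integers.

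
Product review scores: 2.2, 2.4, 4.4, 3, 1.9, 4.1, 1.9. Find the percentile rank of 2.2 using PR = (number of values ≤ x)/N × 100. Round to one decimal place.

42.9

N = 7.
Strictly below 2.2: 2. Equal to 2.2: 1.
PR = 3/7 × 100 = 42.9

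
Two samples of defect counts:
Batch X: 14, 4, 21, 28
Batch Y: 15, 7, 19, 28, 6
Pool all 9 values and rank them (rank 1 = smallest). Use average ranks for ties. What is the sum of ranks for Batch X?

Sorted (ascending): 4, 6, 7, 14, 15, 19, 21, 28, 28
The 2 values of 28 occupy positions 8–9 → average rank (8+9)/2 = 8.5.
Batch X values → pooled ranks: 14→4, 4→1, 21→7, 28→8.5
Rank sum = 4 + 1 + 7 + 8.5 = 20.5

20.5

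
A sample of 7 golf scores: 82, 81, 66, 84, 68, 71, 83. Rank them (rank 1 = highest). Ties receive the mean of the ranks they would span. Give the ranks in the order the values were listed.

Sorted (descending): 84, 83, 82, 81, 71, 68, 66
No ties — each value takes its position as its rank.

3, 4, 7, 1, 6, 5, 2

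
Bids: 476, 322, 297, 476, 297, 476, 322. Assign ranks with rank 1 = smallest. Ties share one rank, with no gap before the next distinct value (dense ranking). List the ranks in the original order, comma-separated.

3, 2, 1, 3, 1, 3, 2

Sorted (ascending): 297, 297, 322, 322, 476, 476, 476
The 2 values of 297 share dense rank 1.
The 2 values of 322 share dense rank 2.
The 3 values of 476 share dense rank 3.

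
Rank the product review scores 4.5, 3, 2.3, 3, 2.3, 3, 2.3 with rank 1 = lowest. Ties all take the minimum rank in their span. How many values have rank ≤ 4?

6

Sorted (ascending): 2.3, 2.3, 2.3, 3, 3, 3, 4.5
The 3 values of 2.3 occupy positions 1–3 → each gets rank 1.
The 3 values of 3 occupy positions 4–6 → each gets rank 4.
Ranks ≤ 4: {1, 1, 1, 4, 4, 4} → 6 values.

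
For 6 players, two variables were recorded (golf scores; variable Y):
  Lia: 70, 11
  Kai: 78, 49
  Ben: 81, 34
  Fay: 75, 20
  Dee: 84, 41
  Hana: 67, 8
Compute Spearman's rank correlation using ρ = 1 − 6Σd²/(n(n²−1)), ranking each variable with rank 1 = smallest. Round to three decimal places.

0.829

Ranks of variable 1: 2, 4, 5, 3, 6, 1
Ranks of variable 2: 2, 6, 4, 3, 5, 1
d = r₁ − r₂: 0, -2, 1, 0, 1, 0
d²: 0, 4, 1, 0, 1, 0; Σd² = 6
ρ = 1 − 6·6/(6·35) = 1 − 36/210 = 0.829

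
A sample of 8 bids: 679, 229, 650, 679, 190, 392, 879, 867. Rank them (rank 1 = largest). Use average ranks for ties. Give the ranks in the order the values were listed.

Sorted (descending): 879, 867, 679, 679, 650, 392, 229, 190
The 2 values of 679 occupy positions 3–4 → average rank (3+4)/2 = 3.5.

3.5, 7, 5, 3.5, 8, 6, 1, 2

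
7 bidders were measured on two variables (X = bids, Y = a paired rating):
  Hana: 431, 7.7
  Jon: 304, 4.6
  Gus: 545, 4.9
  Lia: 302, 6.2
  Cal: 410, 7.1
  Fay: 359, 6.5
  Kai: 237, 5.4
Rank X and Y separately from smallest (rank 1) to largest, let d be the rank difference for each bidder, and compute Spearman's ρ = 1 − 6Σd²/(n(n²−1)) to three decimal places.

0.286

Ranks of variable 1: 6, 3, 7, 2, 5, 4, 1
Ranks of variable 2: 7, 1, 2, 4, 6, 5, 3
d = r₁ − r₂: -1, 2, 5, -2, -1, -1, -2
d²: 1, 4, 25, 4, 1, 1, 4; Σd² = 40
ρ = 1 − 6·40/(7·48) = 1 − 240/336 = 0.286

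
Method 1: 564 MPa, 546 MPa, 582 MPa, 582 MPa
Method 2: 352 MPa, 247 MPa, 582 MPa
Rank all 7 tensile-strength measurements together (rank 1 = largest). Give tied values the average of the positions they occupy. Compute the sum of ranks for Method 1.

Sorted (descending): 582, 582, 582, 564, 546, 352, 247
The 3 values of 582 occupy positions 1–3 → average rank 2.
Method 1 values → pooled ranks: 564→4, 546→5, 582→2, 582→2
Rank sum = 4 + 5 + 2 + 2 = 13

13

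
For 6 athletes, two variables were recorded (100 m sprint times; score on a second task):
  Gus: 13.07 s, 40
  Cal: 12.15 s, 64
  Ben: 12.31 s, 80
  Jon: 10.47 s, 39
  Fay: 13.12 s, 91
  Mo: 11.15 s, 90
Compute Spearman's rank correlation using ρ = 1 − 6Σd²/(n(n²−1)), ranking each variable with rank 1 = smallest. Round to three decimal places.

Ranks of variable 1: 5, 3, 4, 1, 6, 2
Ranks of variable 2: 2, 3, 4, 1, 6, 5
d = r₁ − r₂: 3, 0, 0, 0, 0, -3
d²: 9, 0, 0, 0, 0, 9; Σd² = 18
ρ = 1 − 6·18/(6·35) = 1 − 108/210 = 0.486

0.486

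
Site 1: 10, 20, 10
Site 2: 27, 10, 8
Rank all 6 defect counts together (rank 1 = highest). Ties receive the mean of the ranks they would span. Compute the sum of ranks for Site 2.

11

Sorted (descending): 27, 20, 10, 10, 10, 8
The 3 values of 10 occupy positions 3–5 → average rank 4.
Site 2 values → pooled ranks: 27→1, 10→4, 8→6
Rank sum = 1 + 4 + 6 = 11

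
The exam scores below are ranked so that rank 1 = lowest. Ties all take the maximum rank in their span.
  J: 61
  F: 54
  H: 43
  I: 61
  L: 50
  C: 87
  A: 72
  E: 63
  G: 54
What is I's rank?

6

Sorted (ascending): 43, 50, 54, 54, 61, 61, 63, 72, 87
The 2 values of 54 occupy positions 3–4 → each gets rank 4.
The 2 values of 61 occupy positions 5–6 → each gets rank 6.
I has value 61 → rank 6.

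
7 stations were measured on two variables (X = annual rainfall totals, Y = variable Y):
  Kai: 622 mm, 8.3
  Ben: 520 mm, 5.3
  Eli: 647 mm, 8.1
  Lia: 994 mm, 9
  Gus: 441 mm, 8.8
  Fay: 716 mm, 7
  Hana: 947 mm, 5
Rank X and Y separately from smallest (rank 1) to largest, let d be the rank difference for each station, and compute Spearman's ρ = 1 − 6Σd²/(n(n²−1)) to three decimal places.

-0.036

Ranks of variable 1: 3, 2, 4, 7, 1, 5, 6
Ranks of variable 2: 5, 2, 4, 7, 6, 3, 1
d = r₁ − r₂: -2, 0, 0, 0, -5, 2, 5
d²: 4, 0, 0, 0, 25, 4, 25; Σd² = 58
ρ = 1 − 6·58/(7·48) = 1 − 348/336 = -0.036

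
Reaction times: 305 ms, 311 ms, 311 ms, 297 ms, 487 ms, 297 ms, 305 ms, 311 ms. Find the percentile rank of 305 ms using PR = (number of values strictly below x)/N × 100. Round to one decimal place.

N = 8.
Strictly below 305: 2. Equal to 305: 2.
PR = 2/8 × 100 = 25.0

25.0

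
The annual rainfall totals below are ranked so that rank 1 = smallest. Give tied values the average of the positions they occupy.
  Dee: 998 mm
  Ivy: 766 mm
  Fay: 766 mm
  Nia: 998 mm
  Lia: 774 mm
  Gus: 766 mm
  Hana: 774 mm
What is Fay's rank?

2

Sorted (ascending): 766, 766, 766, 774, 774, 998, 998
The 3 values of 766 occupy positions 1–3 → average rank 2.
The 2 values of 774 occupy positions 4–5 → average rank (4+5)/2 = 4.5.
The 2 values of 998 occupy positions 6–7 → average rank (6+7)/2 = 6.5.
Fay has value 766 mm → rank 2.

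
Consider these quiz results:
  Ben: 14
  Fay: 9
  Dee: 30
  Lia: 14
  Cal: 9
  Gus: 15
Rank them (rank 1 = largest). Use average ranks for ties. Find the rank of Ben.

Sorted (descending): 30, 15, 14, 14, 9, 9
The 2 values of 14 occupy positions 3–4 → average rank (3+4)/2 = 3.5.
The 2 values of 9 occupy positions 5–6 → average rank (5+6)/2 = 5.5.
Ben has value 14 → rank 3.5.

3.5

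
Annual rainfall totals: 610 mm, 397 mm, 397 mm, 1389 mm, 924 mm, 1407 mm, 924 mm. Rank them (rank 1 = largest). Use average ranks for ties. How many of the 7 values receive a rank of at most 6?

5

Sorted (descending): 1407, 1389, 924, 924, 610, 397, 397
The 2 values of 924 occupy positions 3–4 → average rank (3+4)/2 = 3.5.
The 2 values of 397 occupy positions 6–7 → average rank (6+7)/2 = 6.5.
Ranks ≤ 6: {1, 2, 3.5, 3.5, 5} → 5 values.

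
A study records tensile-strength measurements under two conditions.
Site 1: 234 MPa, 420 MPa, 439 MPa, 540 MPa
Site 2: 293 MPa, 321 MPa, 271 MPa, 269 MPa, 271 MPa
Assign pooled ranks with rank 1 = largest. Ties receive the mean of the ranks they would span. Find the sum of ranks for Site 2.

Sorted (descending): 540, 439, 420, 321, 293, 271, 271, 269, 234
The 2 values of 271 occupy positions 6–7 → average rank (6+7)/2 = 6.5.
Site 2 values → pooled ranks: 293→5, 321→4, 271→6.5, 269→8, 271→6.5
Rank sum = 5 + 4 + 6.5 + 8 + 6.5 = 30

30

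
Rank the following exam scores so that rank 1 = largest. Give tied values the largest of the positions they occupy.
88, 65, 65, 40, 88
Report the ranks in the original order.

Sorted (descending): 88, 88, 65, 65, 40
The 2 values of 88 occupy positions 1–2 → each gets rank 2.
The 2 values of 65 occupy positions 3–4 → each gets rank 4.

2, 4, 4, 5, 2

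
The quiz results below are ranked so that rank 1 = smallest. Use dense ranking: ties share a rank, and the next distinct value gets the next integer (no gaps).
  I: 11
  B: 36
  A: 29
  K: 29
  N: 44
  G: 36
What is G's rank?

Sorted (ascending): 11, 29, 29, 36, 36, 44
The 2 values of 29 share dense rank 2.
The 2 values of 36 share dense rank 3.
Remaining distinct values take the next consecutive integers.
G has value 36 → rank 3.

3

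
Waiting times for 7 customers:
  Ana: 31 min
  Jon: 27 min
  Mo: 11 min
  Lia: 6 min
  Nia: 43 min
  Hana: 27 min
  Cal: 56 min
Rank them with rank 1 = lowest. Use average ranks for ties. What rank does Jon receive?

Sorted (ascending): 6, 11, 27, 27, 31, 43, 56
The 2 values of 27 occupy positions 3–4 → average rank (3+4)/2 = 3.5.
Jon has value 27 min → rank 3.5.

3.5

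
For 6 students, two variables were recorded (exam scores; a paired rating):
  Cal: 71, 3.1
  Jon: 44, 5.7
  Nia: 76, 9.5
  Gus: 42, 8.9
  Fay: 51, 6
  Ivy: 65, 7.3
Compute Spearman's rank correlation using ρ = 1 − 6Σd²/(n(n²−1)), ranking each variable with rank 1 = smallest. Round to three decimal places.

Ranks of variable 1: 5, 2, 6, 1, 3, 4
Ranks of variable 2: 1, 2, 6, 5, 3, 4
d = r₁ − r₂: 4, 0, 0, -4, 0, 0
d²: 16, 0, 0, 16, 0, 0; Σd² = 32
ρ = 1 − 6·32/(6·35) = 1 − 192/210 = 0.086

0.086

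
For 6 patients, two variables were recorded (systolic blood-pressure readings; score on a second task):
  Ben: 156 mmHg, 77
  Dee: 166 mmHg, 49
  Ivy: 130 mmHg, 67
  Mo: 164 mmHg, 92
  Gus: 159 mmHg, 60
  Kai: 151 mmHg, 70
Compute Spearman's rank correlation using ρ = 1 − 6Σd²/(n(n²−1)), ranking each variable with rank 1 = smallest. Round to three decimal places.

Ranks of variable 1: 3, 6, 1, 5, 4, 2
Ranks of variable 2: 5, 1, 3, 6, 2, 4
d = r₁ − r₂: -2, 5, -2, -1, 2, -2
d²: 4, 25, 4, 1, 4, 4; Σd² = 42
ρ = 1 − 6·42/(6·35) = 1 − 252/210 = -0.200

-0.200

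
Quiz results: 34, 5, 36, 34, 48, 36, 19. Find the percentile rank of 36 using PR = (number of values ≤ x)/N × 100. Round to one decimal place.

85.7

N = 7.
Strictly below 36: 4. Equal to 36: 2.
PR = 6/7 × 100 = 85.7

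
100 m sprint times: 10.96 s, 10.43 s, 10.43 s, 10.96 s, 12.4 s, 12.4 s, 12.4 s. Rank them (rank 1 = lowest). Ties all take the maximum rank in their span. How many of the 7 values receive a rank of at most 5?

4

Sorted (ascending): 10.43, 10.43, 10.96, 10.96, 12.4, 12.4, 12.4
The 2 values of 10.43 occupy positions 1–2 → each gets rank 2.
The 2 values of 10.96 occupy positions 3–4 → each gets rank 4.
The 3 values of 12.4 occupy positions 5–7 → each gets rank 7.
Ranks ≤ 5: {2, 2, 4, 4} → 4 values.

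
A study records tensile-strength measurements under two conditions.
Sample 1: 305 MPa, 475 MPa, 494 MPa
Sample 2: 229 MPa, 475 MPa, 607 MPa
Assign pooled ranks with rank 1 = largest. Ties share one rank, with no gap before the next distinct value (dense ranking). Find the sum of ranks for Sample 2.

9

Sorted (descending): 607, 494, 475, 475, 305, 229
The 2 values of 475 share dense rank 3.
Remaining distinct values take the next consecutive integers.
Sample 2 values → pooled ranks: 229→5, 475→3, 607→1
Rank sum = 5 + 3 + 1 = 9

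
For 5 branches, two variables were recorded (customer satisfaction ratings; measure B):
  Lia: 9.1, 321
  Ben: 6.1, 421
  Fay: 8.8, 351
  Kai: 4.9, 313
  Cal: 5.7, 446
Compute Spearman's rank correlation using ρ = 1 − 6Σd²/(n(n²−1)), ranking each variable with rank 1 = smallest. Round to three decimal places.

Ranks of variable 1: 5, 3, 4, 1, 2
Ranks of variable 2: 2, 4, 3, 1, 5
d = r₁ − r₂: 3, -1, 1, 0, -3
d²: 9, 1, 1, 0, 9; Σd² = 20
ρ = 1 − 6·20/(5·24) = 1 − 120/120 = 0.000

0.000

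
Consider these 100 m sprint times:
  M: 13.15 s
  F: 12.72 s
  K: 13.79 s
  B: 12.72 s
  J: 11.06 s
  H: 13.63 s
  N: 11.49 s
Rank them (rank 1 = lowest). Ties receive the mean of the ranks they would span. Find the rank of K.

Sorted (ascending): 11.06, 11.49, 12.72, 12.72, 13.15, 13.63, 13.79
The 2 values of 12.72 occupy positions 3–4 → average rank (3+4)/2 = 3.5.
K has value 13.79 s → rank 7.

7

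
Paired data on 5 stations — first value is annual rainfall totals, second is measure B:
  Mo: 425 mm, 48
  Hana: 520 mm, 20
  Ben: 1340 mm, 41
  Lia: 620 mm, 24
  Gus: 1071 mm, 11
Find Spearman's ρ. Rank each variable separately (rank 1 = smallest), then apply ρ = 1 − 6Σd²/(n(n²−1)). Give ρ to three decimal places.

-0.300

Ranks of variable 1: 1, 2, 5, 3, 4
Ranks of variable 2: 5, 2, 4, 3, 1
d = r₁ − r₂: -4, 0, 1, 0, 3
d²: 16, 0, 1, 0, 9; Σd² = 26
ρ = 1 − 6·26/(5·24) = 1 − 156/120 = -0.300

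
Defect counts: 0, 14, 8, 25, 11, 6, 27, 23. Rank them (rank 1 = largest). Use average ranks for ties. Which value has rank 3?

23

Sorted (descending): 27, 25, 23, 14, 11, 8, 6, 0
No ties — each value takes its position as its rank.
Rank 3 → value 23.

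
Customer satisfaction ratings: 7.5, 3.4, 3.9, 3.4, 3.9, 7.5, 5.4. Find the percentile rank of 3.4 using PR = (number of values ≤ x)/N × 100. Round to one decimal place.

N = 7.
Strictly below 3.4: 0. Equal to 3.4: 2.
PR = 2/7 × 100 = 28.6

28.6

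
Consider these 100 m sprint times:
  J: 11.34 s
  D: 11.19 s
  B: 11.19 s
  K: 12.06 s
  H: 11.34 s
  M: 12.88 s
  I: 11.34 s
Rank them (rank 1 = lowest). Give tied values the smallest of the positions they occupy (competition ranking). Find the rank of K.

Sorted (ascending): 11.19, 11.19, 11.34, 11.34, 11.34, 12.06, 12.88
The 2 values of 11.19 occupy positions 1–2 → each gets rank 1.
The 3 values of 11.34 occupy positions 3–5 → each gets rank 3.
K has value 12.06 s → rank 6.

6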